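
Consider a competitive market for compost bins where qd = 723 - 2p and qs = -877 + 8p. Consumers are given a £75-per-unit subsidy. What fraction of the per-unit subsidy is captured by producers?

Pre-subsidy: 723 - 2p = -877 + 8p gives p* = 160, q* = 403.
With the rebate, buyers effectively pay pb = ps − 75, where ps is the price sellers receive.
Demand in terms of ps becomes qd = 723 − 2(ps − 75) = 873 - 2ps. Setting this equal to supply: 873 - 2ps = -877 + 8ps, so ps = 175.
Buyers pay pb = 175 − 75 = 100; q' = -877 + 8·175 = 523.
Buyers' price falls by p* − pb = 160 − 100 = 60; sellers' price rises by ps − p* = 175 − 160 = 15.
So producers capture 15/75 = 0.2 of each unit of subsidy.

Producer share = 0.2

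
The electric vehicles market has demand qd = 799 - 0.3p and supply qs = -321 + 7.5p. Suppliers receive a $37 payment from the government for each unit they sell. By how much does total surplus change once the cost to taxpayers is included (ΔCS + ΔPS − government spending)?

Net change in total surplus = -20535/104

Pre-subsidy: 799 - 0.3p = -321 + 7.5p gives p* = 5600/39, q* = 9827/13.
With the subsidy, sellers receive ps = pb + 37 for each unit, where pb is the price buyers pay.
Supply in terms of pb becomes qs = -321 + 7.5(pb + 37) = -43.5 + 7.5pb. Setting this equal to demand: 799 - 0.3pb = -43.5 + 7.5pb, so pb = 8425/78.
Sellers receive ps = 8425/78 + 37 = 11311/78; q' = 799 − 0.3·(8425/78) = 39863/52.
ΔCS = ½(9827/13 + 39863/52)(5600/39 − 8425/78) = 73233175/2704; ΔPS = ½(9827/13 + 39863/52)(11311/78 − 5600/39) = 2929327/2704.
Government spending = 37 × 39863/52 = 1474931/52.
Net change = 73233175/2704 + 2929327/2704 − 1474931/52 = -20535/104. The loss equals the DWL triangle ½·37·555/52.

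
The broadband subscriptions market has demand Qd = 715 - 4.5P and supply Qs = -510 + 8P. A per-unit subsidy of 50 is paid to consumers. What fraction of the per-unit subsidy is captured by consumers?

Consumer share = 0.64

Pre-subsidy: 715 - 4.5P = -510 + 8P gives P* = 98, Q* = 274.
With the rebate, buyers effectively pay Pb = Ps − 50, where Ps is the price sellers receive.
Demand in terms of Ps becomes Qd = 715 − 4.5(Ps − 50) = 940 - 4.5Ps. Setting this equal to supply: 940 - 4.5Ps = -510 + 8Ps, so Ps = 116.
Buyers pay Pb = 116 − 50 = 66; Q' = -510 + 8·116 = 418.
Buyers' price falls by P* − Pb = 98 − 66 = 32; sellers' price rises by Ps − P* = 116 − 98 = 18.
So consumers capture 32/50 = 0.64 of each unit of subsidy.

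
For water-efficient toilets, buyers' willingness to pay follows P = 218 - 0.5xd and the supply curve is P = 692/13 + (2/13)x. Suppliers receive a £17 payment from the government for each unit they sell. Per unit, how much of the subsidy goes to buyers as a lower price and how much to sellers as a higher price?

Pre-subsidy: 218 - 0.5x = 692/13 + (2/13)x gives x* = 252 and P* = 92.
With the subsidy, sellers receive Ps = Pb + 17 for each unit, where Pb is the price buyers pay.
On the curves, Pb = 218 - 0.5x and Ps = 692/13 + (2/13)x; the wedge Ps − Pb = 17 gives 692/13 + (2/13)x − (218 - 0.5x) = 17, so x' = 278.
Then Pb = 218 − 0.5·278 = 79 and Ps = 692/13 + (2/13)·278 = 96.
Buyers' price falls by P* − Pb = 92 − 79 = 13; sellers' price rises by Ps − P* = 96 − 92 = 4.

Buyers gain £13 per unit; sellers gain £4 per unit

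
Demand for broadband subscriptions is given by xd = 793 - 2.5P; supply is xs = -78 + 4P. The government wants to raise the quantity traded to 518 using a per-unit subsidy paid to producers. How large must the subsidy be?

Required subsidy s = 39 per unit

At x = 518, invert demand for the buyer price: Pb = (793 − 518)/2.5 = 110; invert supply for the seller price: Ps = (518 − (-78))/4 = 149.
The subsidy must fill the gap: s = Ps − Pb = 149 − 110 = 39.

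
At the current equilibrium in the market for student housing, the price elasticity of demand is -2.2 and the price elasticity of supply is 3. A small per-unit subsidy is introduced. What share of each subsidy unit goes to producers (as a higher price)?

For a small subsidy around the equilibrium, the benefit split depends on the relative slopes, which at a point are proportional to the elasticities.
Buyer share = εs/(εs + |εd|) = 3/(3 + 2.2) = 15/26; seller share = |εd|/(εs + |εd|) = 11/26.
So producers capture 11/26 of the subsidy.

Producer share = 11/26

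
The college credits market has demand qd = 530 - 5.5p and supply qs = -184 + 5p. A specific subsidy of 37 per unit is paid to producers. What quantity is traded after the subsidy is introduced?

q' = 5311/21

Pre-subsidy: 530 - 5.5p = -184 + 5p gives p* = 68, q* = 156.
With the subsidy, sellers receive ps = pb + 37 for each unit, where pb is the price buyers pay.
Supply in terms of pb becomes qs = -184 + 5(pb + 37) = 1 + 5pb. Setting this equal to demand: 530 - 5.5pb = 1 + 5pb, so pb = 1058/21.
Sellers receive ps = 1058/21 + 37 = 1835/21; q' = 530 − 5.5·(1058/21) = 5311/21.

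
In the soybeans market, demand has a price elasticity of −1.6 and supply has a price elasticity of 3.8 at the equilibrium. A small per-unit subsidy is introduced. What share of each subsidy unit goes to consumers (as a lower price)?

For a small subsidy around the equilibrium, the benefit split depends on the relative slopes, which at a point are proportional to the elasticities.
Buyer share = εs/(εs + |εd|) = 3.8/(3.8 + 1.6) = 19/27; seller share = |εd|/(εs + |εd|) = 8/27.

Consumer share = 19/27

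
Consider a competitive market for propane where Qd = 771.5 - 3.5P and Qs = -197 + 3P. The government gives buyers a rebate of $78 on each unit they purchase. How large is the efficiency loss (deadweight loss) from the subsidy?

Deadweight loss = $4914

Pre-subsidy: 771.5 - 3.5P = -197 + 3P gives P* = 149, Q* = 250.
With the rebate, buyers effectively pay Pb = Ps − 78, where Ps is the price sellers receive.
Demand in terms of Ps becomes Qd = 771.5 − 3.5(Ps − 78) = 1044.5 - 3.5Ps. Setting this equal to supply: 1044.5 - 3.5Ps = -197 + 3Ps, so Ps = 191.
Buyers pay Pb = 191 − 78 = 113; Q' = -197 + 3·191 = 376.
The subsidy expands output by 376 − 250 = 126 past the efficient level; on those units the gap between marginal cost and willingness to pay runs from 0 up to 78.
DWL = ½ × 78 × 126 = 4914.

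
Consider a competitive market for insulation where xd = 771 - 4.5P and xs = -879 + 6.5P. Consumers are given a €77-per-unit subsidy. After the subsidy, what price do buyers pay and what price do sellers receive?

Pre-subsidy: 771 - 4.5P = -879 + 6.5P gives P* = 150, x* = 96.
With the rebate, buyers effectively pay Pb = Ps − 77, where Ps is the price sellers receive.
Demand in terms of Ps becomes xd = 771 − 4.5(Ps − 77) = 1117.5 - 4.5Ps. Setting this equal to supply: 1117.5 - 4.5Ps = -879 + 6.5Ps, so Ps = 181.5.
Buyers pay Pb = 181.5 − 77 = 104.5; x' = -879 + 6.5·181.5 = 300.75.

Buyers pay €104.5; sellers receive €181.5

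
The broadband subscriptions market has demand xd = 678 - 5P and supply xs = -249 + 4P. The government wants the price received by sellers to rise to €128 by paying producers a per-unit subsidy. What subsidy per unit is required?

Required subsidy s = €45 per unit

At a seller price of 128, quantity supplied is -249 + 4·128 = 263.
Buyers absorb 263 only when they pay Pb with 678 − 5·Pb = 263, i.e. Pb = 83.
s = Ps − Pb = 128 − 83 = 45.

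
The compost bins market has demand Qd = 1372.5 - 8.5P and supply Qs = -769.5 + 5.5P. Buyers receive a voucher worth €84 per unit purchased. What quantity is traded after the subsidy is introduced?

Q' = 352.5

Pre-subsidy: 1372.5 - 8.5P = -769.5 + 5.5P gives P* = 153, Q* = 72.
With the rebate, buyers effectively pay Pb = Ps − 84, where Ps is the price sellers receive.
Demand in terms of Ps becomes Qd = 1372.5 − 8.5(Ps − 84) = 2086.5 - 8.5Ps. Setting this equal to supply: 2086.5 - 8.5Ps = -769.5 + 5.5Ps, so Ps = 204.
Buyers pay Pb = 204 − 84 = 120; Q' = -769.5 + 5.5·204 = 352.5.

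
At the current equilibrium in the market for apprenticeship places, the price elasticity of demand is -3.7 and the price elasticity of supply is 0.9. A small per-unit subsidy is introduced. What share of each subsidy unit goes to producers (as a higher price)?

For a small subsidy around the equilibrium, the benefit split depends on the relative slopes, which at a point are proportional to the elasticities.
Buyer share = εs/(εs + |εd|) = 0.9/(0.9 + 3.7) = 9/46; seller share = |εd|/(εs + |εd|) = 37/46.
So producers capture 37/46 of the subsidy.

Producer share = 37/46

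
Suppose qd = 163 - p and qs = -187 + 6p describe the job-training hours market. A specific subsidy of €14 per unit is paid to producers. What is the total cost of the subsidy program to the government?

Pre-subsidy: 163 - p = -187 + 6p gives p* = 50, q* = 113.
With the subsidy, sellers receive ps = pb + 14 for each unit, where pb is the price buyers pay.
Supply in terms of pb becomes qs = -187 + 6(pb + 14) = -103 + 6pb. Setting this equal to demand: 163 - pb = -103 + 6pb, so pb = 38.
Sellers receive ps = 38 + 14 = 52; q' = 163 − 1·38 = 125.
Government outlay = subsidy × quantity = 14 × 125 = 1750.

Government cost = €1750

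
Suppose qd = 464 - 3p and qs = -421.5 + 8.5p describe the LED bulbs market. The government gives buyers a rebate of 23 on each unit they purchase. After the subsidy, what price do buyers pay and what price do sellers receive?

Pre-subsidy: 464 - 3p = -421.5 + 8.5p gives p* = 77, q* = 233.
With the rebate, buyers effectively pay pb = ps − 23, where ps is the price sellers receive.
Demand in terms of ps becomes qd = 464 − 3(ps − 23) = 533 - 3ps. Setting this equal to supply: 533 - 3ps = -421.5 + 8.5ps, so ps = 83.
Buyers pay pb = 83 − 23 = 60; q' = -421.5 + 8.5·83 = 284.

Buyers pay 60; sellers receive 83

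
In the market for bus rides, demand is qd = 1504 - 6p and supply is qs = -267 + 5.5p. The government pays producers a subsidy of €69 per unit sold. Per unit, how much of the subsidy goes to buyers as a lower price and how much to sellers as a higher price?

Pre-subsidy: 1504 - 6p = -267 + 5.5p gives p* = 154, q* = 580.
With the subsidy, sellers receive ps = pb + 69 for each unit, where pb is the price buyers pay.
Supply in terms of pb becomes qs = -267 + 5.5(pb + 69) = 112.5 + 5.5pb. Setting this equal to demand: 1504 - 6pb = 112.5 + 5.5pb, so pb = 121.
Sellers receive ps = 121 + 69 = 190; q' = 1504 − 6·121 = 778.
Buyers' price falls by p* − pb = 154 − 121 = 33; sellers' price rises by ps − p* = 190 − 154 = 36.

Buyers gain €33 per unit; sellers gain €36 per unit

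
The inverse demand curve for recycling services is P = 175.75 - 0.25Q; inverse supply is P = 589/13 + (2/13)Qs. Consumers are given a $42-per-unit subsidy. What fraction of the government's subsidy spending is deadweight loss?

Pre-subsidy: 175.75 - 0.25Q = 589/13 + (2/13)Q gives Q* = 323 and P* = 95.
With the rebate, buyers effectively pay Pb = Ps − 42, where Ps is the price sellers receive.
On the curves, Pb = 175.75 - 0.25Q and Ps = 589/13 + (2/13)Q; the wedge Ps − Pb = 42 gives 589/13 + (2/13)Q − (175.75 - 0.25Q) = 42, so Q' = 427.
Then Pb = 175.75 − 0.25·427 = 69 and Ps = 589/13 + (2/13)·427 = 111.
ΔCS = ½(323 + 427)(95 − 69) = 9750; ΔPS = ½(323 + 427)(111 − 95) = 6000.
Government spending = 42 × 427 = 17934.
DWL = ½ × 42 × (427 − 323) = 2184; fraction = 2184 / 17934 = 52/427.

DWL / government spending = 52/427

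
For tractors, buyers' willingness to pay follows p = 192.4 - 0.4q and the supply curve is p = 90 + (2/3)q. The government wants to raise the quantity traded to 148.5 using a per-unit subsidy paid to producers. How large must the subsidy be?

Required subsidy s = 56 per unit

At q = 148.5, from the demand curve buyers pay pb = 192.4 − 0.4·148.5 = 133; from the supply curve sellers need ps = 90 + (2/3)·148.5 = 189.
The subsidy must fill the gap: s = ps − pb = 189 − 133 = 56.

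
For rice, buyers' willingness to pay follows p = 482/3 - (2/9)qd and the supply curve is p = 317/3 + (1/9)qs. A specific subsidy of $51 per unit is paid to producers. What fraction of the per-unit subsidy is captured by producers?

Producer share = 1/3

Pre-subsidy: 482/3 - (2/9)q = 317/3 + (1/9)q gives q* = 165 and p* = 124.
With the subsidy, sellers receive ps = pb + 51 for each unit, where pb is the price buyers pay.
On the curves, pb = 482/3 - (2/9)q and ps = 317/3 + (1/9)q; the wedge ps − pb = 51 gives 317/3 + (1/9)q − (482/3 - (2/9)q) = 51, so q' = 318.
Then pb = 482/3 − (2/9)·318 = 90 and ps = 317/3 + (1/9)·318 = 141.
Buyers' price falls by p* − pb = 124 − 90 = 34; sellers' price rises by ps − p* = 141 − 124 = 17.
So producers capture 17/51 = 1/3 of each unit of subsidy.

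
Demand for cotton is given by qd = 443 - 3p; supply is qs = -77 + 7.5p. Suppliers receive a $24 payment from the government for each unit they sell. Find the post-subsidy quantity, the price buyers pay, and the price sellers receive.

Pre-subsidy: 443 - 3p = -77 + 7.5p gives p* = 1040/21, q* = 2061/7.
With the subsidy, sellers receive ps = pb + 24 for each unit, where pb is the price buyers pay.
Supply in terms of pb becomes qs = -77 + 7.5(pb + 24) = 103 + 7.5pb. Setting this equal to demand: 443 - 3pb = 103 + 7.5pb, so pb = 680/21.
Sellers receive ps = 680/21 + 24 = 1184/21; q' = 443 − 3·(680/21) = 2421/7.

q' = 2421/7; buyers pay 680/21; sellers receive 1184/21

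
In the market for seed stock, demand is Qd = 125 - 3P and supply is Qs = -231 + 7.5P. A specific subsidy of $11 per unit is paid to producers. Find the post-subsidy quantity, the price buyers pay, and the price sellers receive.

Q' = 328/7; buyers pay 547/21; sellers receive 778/21

Pre-subsidy: 125 - 3P = -231 + 7.5P gives P* = 712/21, Q* = 163/7.
With the subsidy, sellers receive Ps = Pb + 11 for each unit, where Pb is the price buyers pay.
Supply in terms of Pb becomes Qs = -231 + 7.5(Pb + 11) = -148.5 + 7.5Pb. Setting this equal to demand: 125 - 3Pb = -148.5 + 7.5Pb, so Pb = 547/21.
Sellers receive Ps = 547/21 + 11 = 778/21; Q' = 125 − 3·(547/21) = 328/7.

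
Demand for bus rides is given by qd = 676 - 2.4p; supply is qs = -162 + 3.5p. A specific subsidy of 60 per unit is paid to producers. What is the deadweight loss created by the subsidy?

Pre-subsidy: 676 - 2.4p = -162 + 3.5p gives p* = 8380/59, q* = 19772/59.
With the subsidy, sellers receive ps = pb + 60 for each unit, where pb is the price buyers pay.
Supply in terms of pb becomes qs = -162 + 3.5(pb + 60) = 48 + 3.5pb. Setting this equal to demand: 676 - 2.4pb = 48 + 3.5pb, so pb = 6280/59.
Sellers receive ps = 6280/59 + 60 = 9820/59; q' = 676 − 2.4·(6280/59) = 24812/59.
The subsidy expands output by 24812/59 − 19772/59 = 5040/59 past the efficient level; on those units the gap between marginal cost and willingness to pay runs from 0 up to 60.
DWL = ½ × 60 × 5040/59 = 151200/59.

Deadweight loss = 151200/59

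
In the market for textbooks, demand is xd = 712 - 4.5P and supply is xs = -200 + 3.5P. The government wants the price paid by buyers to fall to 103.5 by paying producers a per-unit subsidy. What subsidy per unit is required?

At a buyer price of 103.5, quantity demanded is 712 − 4.5·103.5 = 246.25.
Sellers supply 246.25 only when they receive Ps with -200 + 3.5·Ps = 246.25, i.e. Ps = 127.5.
s = Ps − Pb = 127.5 − 103.5 = 24.

Required subsidy s = 24 per unit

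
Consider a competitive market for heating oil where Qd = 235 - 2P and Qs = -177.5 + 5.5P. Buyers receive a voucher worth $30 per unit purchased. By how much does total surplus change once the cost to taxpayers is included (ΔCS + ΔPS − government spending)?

Pre-subsidy: 235 - 2P = -177.5 + 5.5P gives P* = 55, Q* = 125.
With the rebate, buyers effectively pay Pb = Ps − 30, where Ps is the price sellers receive.
Demand in terms of Ps becomes Qd = 235 − 2(Ps − 30) = 295 - 2Ps. Setting this equal to supply: 295 - 2Ps = -177.5 + 5.5Ps, so Ps = 63.
Buyers pay Pb = 63 − 30 = 33; Q' = -177.5 + 5.5·63 = 169.
ΔCS = ½(125 + 169)(55 − 33) = 3234; ΔPS = ½(125 + 169)(63 − 55) = 1176.
Government spending = 30 × 169 = 5070.
Net change = 3234 + 1176 − 5070 = -660. The loss equals the DWL triangle ½·30·44.

Net change in total surplus = -$660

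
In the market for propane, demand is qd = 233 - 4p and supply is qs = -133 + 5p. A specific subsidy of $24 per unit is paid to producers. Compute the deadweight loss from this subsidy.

Deadweight loss = $640

Pre-subsidy: 233 - 4p = -133 + 5p gives p* = 122/3, q* = 211/3.
With the subsidy, sellers receive ps = pb + 24 for each unit, where pb is the price buyers pay.
Supply in terms of pb becomes qs = -133 + 5(pb + 24) = -13 + 5pb. Setting this equal to demand: 233 - 4pb = -13 + 5pb, so pb = 82/3.
Sellers receive ps = 82/3 + 24 = 154/3; q' = 233 − 4·(82/3) = 371/3.
The subsidy expands output by 371/3 − 211/3 = 160/3 past the efficient level; on those units the gap between marginal cost and willingness to pay runs from 0 up to 24.
DWL = ½ × 24 × 160/3 = 640.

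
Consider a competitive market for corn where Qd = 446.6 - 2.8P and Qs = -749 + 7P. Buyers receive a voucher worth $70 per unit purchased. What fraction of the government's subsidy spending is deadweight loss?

DWL / government spending = 2/7

Pre-subsidy: 446.6 - 2.8P = -749 + 7P gives P* = 122, Q* = 105.
With the rebate, buyers effectively pay Pb = Ps − 70, where Ps is the price sellers receive.
Demand in terms of Ps becomes Qd = 446.6 − 2.8(Ps − 70) = 642.6 - 2.8Ps. Setting this equal to supply: 642.6 - 2.8Ps = -749 + 7Ps, so Ps = 142.
Buyers pay Pb = 142 − 70 = 72; Q' = -749 + 7·142 = 245.
ΔCS = ½(105 + 245)(122 − 72) = 8750; ΔPS = ½(105 + 245)(142 − 122) = 3500.
Government spending = 70 × 245 = 17150.
DWL = ½ × 70 × (245 − 105) = 4900; fraction = 4900 / 17150 = 2/7.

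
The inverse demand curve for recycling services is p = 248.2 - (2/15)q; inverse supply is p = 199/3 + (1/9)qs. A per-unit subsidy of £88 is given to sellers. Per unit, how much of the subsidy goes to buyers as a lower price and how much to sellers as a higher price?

Buyers gain £48 per unit; sellers gain £40 per unit

Pre-subsidy: 248.2 - (2/15)q = 199/3 + (1/9)q gives q* = 744 and p* = 149.
With the subsidy, sellers receive ps = pb + 88 for each unit, where pb is the price buyers pay.
On the curves, pb = 248.2 - (2/15)q and ps = 199/3 + (1/9)q; the wedge ps − pb = 88 gives 199/3 + (1/9)q − (248.2 - (2/15)q) = 88, so q' = 1104.
Then pb = 248.2 − (2/15)·1104 = 101 and ps = 199/3 + (1/9)·1104 = 189.
Buyers' price falls by p* − pb = 149 − 101 = 48; sellers' price rises by ps − p* = 189 − 149 = 40.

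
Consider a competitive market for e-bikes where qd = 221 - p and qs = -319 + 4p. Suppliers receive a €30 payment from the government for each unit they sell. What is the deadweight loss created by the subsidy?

Deadweight loss = €360

Pre-subsidy: 221 - p = -319 + 4p gives p* = 108, q* = 113.
With the subsidy, sellers receive ps = pb + 30 for each unit, where pb is the price buyers pay.
Supply in terms of pb becomes qs = -319 + 4(pb + 30) = -199 + 4pb. Setting this equal to demand: 221 - pb = -199 + 4pb, so pb = 84.
Sellers receive ps = 84 + 30 = 114; q' = 221 − 1·84 = 137.
The subsidy expands output by 137 − 113 = 24 past the efficient level; on those units the gap between marginal cost and willingness to pay runs from 0 up to 30.
DWL = ½ × 30 × 24 = 360.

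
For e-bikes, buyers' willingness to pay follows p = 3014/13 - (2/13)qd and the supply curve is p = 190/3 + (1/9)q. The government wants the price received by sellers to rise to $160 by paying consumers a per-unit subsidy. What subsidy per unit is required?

Required subsidy s = $62 per unit

At a seller price of 160, quantity supplied is -570 + 9·160 = 870.
Buyers absorb 870 only when they pay pb = 3014/13 − (2/13)·870 = 98.
s = ps − pb = 160 − 98 = 62.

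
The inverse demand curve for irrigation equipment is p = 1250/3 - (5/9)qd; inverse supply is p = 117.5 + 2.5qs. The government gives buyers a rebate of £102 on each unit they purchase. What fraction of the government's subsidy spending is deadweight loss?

Pre-subsidy: 1250/3 - (5/9)q = 117.5 + 2.5q gives q* = 1077/11 and p* = 3985/11.
With the rebate, buyers effectively pay pb = ps − 102, where ps is the price sellers receive.
On the curves, pb = 1250/3 - (5/9)q and ps = 117.5 + 2.5q; the wedge ps − pb = 102 gives 117.5 + 2.5q − (1250/3 - (5/9)q) = 102, so q' = 7221/55.
Then pb = 1250/3 − (5/9)·(7221/55) = 3781/11 and ps = 117.5 + 2.5·(7221/55) = 4903/11.
ΔCS = ½(1077/11 + 7221/55)(3985/11 − 3781/11) = 116892/55; ΔPS = ½(1077/11 + 7221/55)(4903/11 − 3985/11) = 526014/55.
Government spending = 102 × 7221/55 = 736542/55.
DWL = ½ × 102 × (7221/55 − 1077/11) = 93636/55; fraction = (93636/55) / (736542/55) = 306/2407.

DWL / government spending = 306/2407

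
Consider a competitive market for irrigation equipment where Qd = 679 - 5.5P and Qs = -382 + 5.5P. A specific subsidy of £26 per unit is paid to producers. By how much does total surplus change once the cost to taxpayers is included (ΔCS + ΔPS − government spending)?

Pre-subsidy: 679 - 5.5P = -382 + 5.5P gives P* = 1061/11, Q* = 148.5.
With the subsidy, sellers receive Ps = Pb + 26 for each unit, where Pb is the price buyers pay.
Supply in terms of Pb becomes Qs = -382 + 5.5(Pb + 26) = -239 + 5.5Pb. Setting this equal to demand: 679 - 5.5Pb = -239 + 5.5Pb, so Pb = 918/11.
Sellers receive Ps = 918/11 + 26 = 1204/11; Q' = 679 − 5.5·(918/11) = 220.
ΔCS = ½(148.5 + 220)(1061/11 − 918/11) = 2395.25; ΔPS = ½(148.5 + 220)(1204/11 − 1061/11) = 2395.25.
Government spending = 26 × 220 = 5720.
Net change = 2395.25 + 2395.25 − 5720 = -929.5. The loss equals the DWL triangle ½·26·71.5.

Net change in total surplus = -£929.5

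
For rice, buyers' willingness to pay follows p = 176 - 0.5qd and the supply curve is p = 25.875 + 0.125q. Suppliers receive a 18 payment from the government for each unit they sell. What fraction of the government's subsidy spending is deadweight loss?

Pre-subsidy: 176 - 0.5q = 25.875 + 0.125q gives q* = 240.2 and p* = 55.9.
With the subsidy, sellers receive ps = pb + 18 for each unit, where pb is the price buyers pay.
On the curves, pb = 176 - 0.5q and ps = 25.875 + 0.125q; the wedge ps − pb = 18 gives 25.875 + 0.125q − (176 - 0.5q) = 18, so q' = 269.
Then pb = 176 − 0.5·269 = 41.5 and ps = 25.875 + 0.125·269 = 59.5.
ΔCS = ½(240.2 + 269)(55.9 − 41.5) = 3666.24; ΔPS = ½(240.2 + 269)(59.5 − 55.9) = 916.56.
Government spending = 18 × 269 = 4842.
DWL = ½ × 18 × (269 − 240.2) = 259.2; fraction = 259.2 / 4842 = 72/1345.

DWL / government spending = 72/1345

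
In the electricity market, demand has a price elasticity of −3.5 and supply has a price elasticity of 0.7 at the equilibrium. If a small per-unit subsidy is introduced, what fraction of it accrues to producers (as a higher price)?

Producer share = 5/6

For a small subsidy around the equilibrium, the benefit split depends on the relative slopes, which at a point are proportional to the elasticities.
Buyer share = εs/(εs + |εd|) = 0.7/(0.7 + 3.5) = 1/6; seller share = |εd|/(εs + |εd|) = 5/6.
So producers capture 5/6 of the subsidy.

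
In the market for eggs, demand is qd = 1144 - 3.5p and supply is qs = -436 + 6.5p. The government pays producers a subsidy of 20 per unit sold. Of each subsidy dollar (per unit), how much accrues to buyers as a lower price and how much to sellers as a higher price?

Buyers gain 13 per unit; sellers gain 7 per unit

Pre-subsidy: 1144 - 3.5p = -436 + 6.5p gives p* = 158, q* = 591.
With the subsidy, sellers receive ps = pb + 20 for each unit, where pb is the price buyers pay.
Supply in terms of pb becomes qs = -436 + 6.5(pb + 20) = -306 + 6.5pb. Setting this equal to demand: 1144 - 3.5pb = -306 + 6.5pb, so pb = 145.
Sellers receive ps = 145 + 20 = 165; q' = 1144 − 3.5·145 = 636.5.
Buyers' price falls by p* − pb = 158 − 145 = 13; sellers' price rises by ps − p* = 165 − 158 = 7.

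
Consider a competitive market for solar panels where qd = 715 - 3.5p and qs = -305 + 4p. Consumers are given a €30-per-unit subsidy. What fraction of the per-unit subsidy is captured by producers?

Producer share = 7/15

Pre-subsidy: 715 - 3.5p = -305 + 4p gives p* = 136, q* = 239.
With the rebate, buyers effectively pay pb = ps − 30, where ps is the price sellers receive.
Demand in terms of ps becomes qd = 715 − 3.5(ps − 30) = 820 - 3.5ps. Setting this equal to supply: 820 - 3.5ps = -305 + 4ps, so ps = 150.
Buyers pay pb = 150 − 30 = 120; q' = -305 + 4·150 = 295.
Buyers' price falls by p* − pb = 136 − 120 = 16; sellers' price rises by ps − p* = 150 − 136 = 14.
So producers capture 14/30 = 7/15 of each unit of subsidy.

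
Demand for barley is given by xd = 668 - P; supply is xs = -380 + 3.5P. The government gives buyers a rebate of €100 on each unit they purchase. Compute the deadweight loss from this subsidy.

Deadweight loss = 35000/9

Pre-subsidy: 668 - P = -380 + 3.5P gives P* = 2096/9, x* = 3916/9.
With the rebate, buyers effectively pay Pb = Ps − 100, where Ps is the price sellers receive.
Demand in terms of Ps becomes xd = 668 − 1(Ps − 100) = 768 - Ps. Setting this equal to supply: 768 - Ps = -380 + 3.5Ps, so Ps = 2296/9.
Buyers pay Pb = 2296/9 − 100 = 1396/9; x' = -380 + 3.5·(2296/9) = 4616/9.
The subsidy expands output by 4616/9 − 3916/9 = 700/9 past the efficient level; on those units the gap between marginal cost and willingness to pay runs from 0 up to 100.
DWL = ½ × 100 × 700/9 = 35000/9.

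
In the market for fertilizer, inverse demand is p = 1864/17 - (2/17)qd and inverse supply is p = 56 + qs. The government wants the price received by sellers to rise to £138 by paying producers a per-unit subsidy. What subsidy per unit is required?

Required subsidy s = £38 per unit

At a seller price of 138, quantity supplied is -56 + 1·138 = 82.
Buyers absorb 82 only when they pay pb = 1864/17 − (2/17)·82 = 100.
s = ps − pb = 138 − 100 = 38.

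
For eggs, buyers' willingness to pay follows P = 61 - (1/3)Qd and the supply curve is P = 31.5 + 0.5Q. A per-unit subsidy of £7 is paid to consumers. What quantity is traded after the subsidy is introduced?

Q' = 43.8

Pre-subsidy: 61 - (1/3)Q = 31.5 + 0.5Q gives Q* = 35.4 and P* = 49.2.
With the rebate, buyers effectively pay Pb = Ps − 7, where Ps is the price sellers receive.
On the curves, Pb = 61 - (1/3)Q and Ps = 31.5 + 0.5Q; the wedge Ps − Pb = 7 gives 31.5 + 0.5Q − (61 - (1/3)Q) = 7, so Q' = 43.8.
Then Pb = 61 − (1/3)·43.8 = 46.4 and Ps = 31.5 + 0.5·43.8 = 53.4.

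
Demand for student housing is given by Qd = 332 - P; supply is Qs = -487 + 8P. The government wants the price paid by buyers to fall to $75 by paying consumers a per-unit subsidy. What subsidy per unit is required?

Required subsidy s = $18 per unit

At a buyer price of 75, quantity demanded is 332 − 1·75 = 257.
Sellers supply 257 only when they receive Ps with -487 + 8·Ps = 257, i.e. Ps = 93.
s = Ps − Pb = 93 − 75 = 18.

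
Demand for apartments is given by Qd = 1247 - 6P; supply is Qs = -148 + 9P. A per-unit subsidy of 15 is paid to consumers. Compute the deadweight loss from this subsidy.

Pre-subsidy: 1247 - 6P = -148 + 9P gives P* = 93, Q* = 689.
With the rebate, buyers effectively pay Pb = Ps − 15, where Ps is the price sellers receive.
Demand in terms of Ps becomes Qd = 1247 − 6(Ps − 15) = 1337 - 6Ps. Setting this equal to supply: 1337 - 6Ps = -148 + 9Ps, so Ps = 99.
Buyers pay Pb = 99 − 15 = 84; Q' = -148 + 9·99 = 743.
The subsidy expands output by 743 − 689 = 54 past the efficient level; on those units the gap between marginal cost and willingness to pay runs from 0 up to 15.
DWL = ½ × 15 × 54 = 405.

Deadweight loss = 405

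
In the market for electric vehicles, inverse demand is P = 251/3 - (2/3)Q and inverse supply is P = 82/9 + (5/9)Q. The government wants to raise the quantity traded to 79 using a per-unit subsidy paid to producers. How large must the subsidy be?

At Q = 79, from the demand curve buyers pay Pb = 251/3 − (2/3)·79 = 31; from the supply curve sellers need Ps = 82/9 + (5/9)·79 = 53.
The subsidy must fill the gap: s = Ps − Pb = 53 − 31 = 22.

Required subsidy s = 22 per unit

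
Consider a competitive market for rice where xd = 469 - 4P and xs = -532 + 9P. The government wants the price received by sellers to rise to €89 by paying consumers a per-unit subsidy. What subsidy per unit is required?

At a seller price of 89, quantity supplied is -532 + 9·89 = 269.
Buyers absorb 269 only when they pay Pb with 469 − 4·Pb = 269, i.e. Pb = 50.
s = Ps − Pb = 89 − 50 = 39.

Required subsidy s = €39 per unit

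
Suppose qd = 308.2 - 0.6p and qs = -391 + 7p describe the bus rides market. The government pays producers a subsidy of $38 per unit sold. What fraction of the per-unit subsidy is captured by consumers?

Pre-subsidy: 308.2 - 0.6p = -391 + 7p gives p* = 92, q* = 253.
With the subsidy, sellers receive ps = pb + 38 for each unit, where pb is the price buyers pay.
Supply in terms of pb becomes qs = -391 + 7(pb + 38) = -125 + 7pb. Setting this equal to demand: 308.2 - 0.6pb = -125 + 7pb, so pb = 57.
Sellers receive ps = 57 + 38 = 95; q' = 308.2 − 0.6·57 = 274.
Buyers' price falls by p* − pb = 92 − 57 = 35; sellers' price rises by ps − p* = 95 − 92 = 3.
So consumers capture 35/38 = 35/38 of each unit of subsidy.

Consumer share = 35/38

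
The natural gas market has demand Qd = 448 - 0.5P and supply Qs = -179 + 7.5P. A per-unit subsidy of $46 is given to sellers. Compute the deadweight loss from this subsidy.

Deadweight loss = $495.9375

Pre-subsidy: 448 - 0.5P = -179 + 7.5P gives P* = 78.375, Q* = 408.8125.
With the subsidy, sellers receive Ps = Pb + 46 for each unit, where Pb is the price buyers pay.
Supply in terms of Pb becomes Qs = -179 + 7.5(Pb + 46) = 166 + 7.5Pb. Setting this equal to demand: 448 - 0.5Pb = 166 + 7.5Pb, so Pb = 35.25.
Sellers receive Ps = 35.25 + 46 = 81.25; Q' = 448 − 0.5·35.25 = 430.375.
The subsidy expands output by 430.375 − 408.8125 = 21.5625 past the efficient level; on those units the gap between marginal cost and willingness to pay runs from 0 up to 46.
DWL = ½ × 46 × 21.5625 = 495.9375.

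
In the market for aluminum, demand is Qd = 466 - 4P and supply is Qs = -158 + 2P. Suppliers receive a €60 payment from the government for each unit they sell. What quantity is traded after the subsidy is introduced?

Pre-subsidy: 466 - 4P = -158 + 2P gives P* = 104, Q* = 50.
With the subsidy, sellers receive Ps = Pb + 60 for each unit, where Pb is the price buyers pay.
Supply in terms of Pb becomes Qs = -158 + 2(Pb + 60) = -38 + 2Pb. Setting this equal to demand: 466 - 4Pb = -38 + 2Pb, so Pb = 84.
Sellers receive Ps = 84 + 60 = 144; Q' = 466 − 4·84 = 130.

Q' = 130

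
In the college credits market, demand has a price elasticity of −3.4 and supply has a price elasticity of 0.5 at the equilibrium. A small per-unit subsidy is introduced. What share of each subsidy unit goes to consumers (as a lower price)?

Consumer share = 5/39

For a small subsidy around the equilibrium, the benefit split depends on the relative slopes, which at a point are proportional to the elasticities.
Buyer share = εs/(εs + |εd|) = 0.5/(0.5 + 3.4) = 5/39; seller share = |εd|/(εs + |εd|) = 34/39.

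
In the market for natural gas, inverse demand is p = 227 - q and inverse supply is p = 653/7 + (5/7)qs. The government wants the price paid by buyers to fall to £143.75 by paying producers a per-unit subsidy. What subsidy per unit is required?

At a buyer price of 143.75, quantity demanded is 227 − 1·143.75 = 83.25.
Sellers supply 83.25 only when they receive ps = 653/7 + (5/7)·83.25 = 152.75.
s = ps − pb = 152.75 − 143.75 = 9.

Required subsidy s = £9 per unit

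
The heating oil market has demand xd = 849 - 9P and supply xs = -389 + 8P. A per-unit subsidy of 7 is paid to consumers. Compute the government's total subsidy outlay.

Pre-subsidy: 849 - 9P = -389 + 8P gives P* = 1238/17, x* = 3291/17.
With the rebate, buyers effectively pay Pb = Ps − 7, where Ps is the price sellers receive.
Demand in terms of Ps becomes xd = 849 − 9(Ps − 7) = 912 - 9Ps. Setting this equal to supply: 912 - 9Ps = -389 + 8Ps, so Ps = 1301/17.
Buyers pay Pb = 1301/17 − 7 = 1182/17; x' = -389 + 8·(1301/17) = 3795/17.
Government outlay = subsidy × quantity = 7 × 3795/17 = 26565/17.

Government cost = 26565/17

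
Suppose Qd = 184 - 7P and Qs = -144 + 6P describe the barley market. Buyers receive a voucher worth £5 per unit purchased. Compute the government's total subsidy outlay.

Pre-subsidy: 184 - 7P = -144 + 6P gives P* = 328/13, Q* = 96/13.
With the rebate, buyers effectively pay Pb = Ps − 5, where Ps is the price sellers receive.
Demand in terms of Ps becomes Qd = 184 − 7(Ps − 5) = 219 - 7Ps. Setting this equal to supply: 219 - 7Ps = -144 + 6Ps, so Ps = 363/13.
Buyers pay Pb = 363/13 − 5 = 298/13; Q' = -144 + 6·(363/13) = 306/13.
Government outlay = subsidy × quantity = 5 × 306/13 = 1530/13.

Government cost = 1530/13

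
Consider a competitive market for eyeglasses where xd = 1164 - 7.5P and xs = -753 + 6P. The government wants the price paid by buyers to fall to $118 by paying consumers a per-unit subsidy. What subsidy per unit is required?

At a buyer price of 118, quantity demanded is 1164 − 7.5·118 = 279.
Sellers supply 279 only when they receive Ps with -753 + 6·Ps = 279, i.e. Ps = 172.
s = Ps − Pb = 172 − 118 = 54.

Required subsidy s = $54 per unit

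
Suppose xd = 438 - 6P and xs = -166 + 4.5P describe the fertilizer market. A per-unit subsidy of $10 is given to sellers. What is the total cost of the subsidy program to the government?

Pre-subsidy: 438 - 6P = -166 + 4.5P gives P* = 1208/21, x* = 650/7.
With the subsidy, sellers receive Ps = Pb + 10 for each unit, where Pb is the price buyers pay.
Supply in terms of Pb becomes xs = -166 + 4.5(Pb + 10) = -121 + 4.5Pb. Setting this equal to demand: 438 - 6Pb = -121 + 4.5Pb, so Pb = 1118/21.
Sellers receive Ps = 1118/21 + 10 = 1328/21; x' = 438 − 6·(1118/21) = 830/7.
Government outlay = subsidy × quantity = 10 × 830/7 = 8300/7.

Government cost = 8300/7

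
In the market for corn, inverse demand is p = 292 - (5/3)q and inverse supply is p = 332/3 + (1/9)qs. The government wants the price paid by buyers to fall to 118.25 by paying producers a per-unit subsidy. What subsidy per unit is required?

Required subsidy s = 4 per unit

At a buyer price of 118.25, quantity demanded is 175.2 − 0.6·118.25 = 104.25.
Sellers supply 104.25 only when they receive ps = 332/3 + (1/9)·104.25 = 122.25.
s = ps − pb = 122.25 − 118.25 = 4.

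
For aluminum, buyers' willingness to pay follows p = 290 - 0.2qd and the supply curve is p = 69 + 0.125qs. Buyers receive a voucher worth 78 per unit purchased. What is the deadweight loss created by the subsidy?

Deadweight loss = 9360

Pre-subsidy: 290 - 0.2q = 69 + 0.125q gives q* = 680 and p* = 154.
With the rebate, buyers effectively pay pb = ps − 78, where ps is the price sellers receive.
On the curves, pb = 290 - 0.2q and ps = 69 + 0.125q; the wedge ps − pb = 78 gives 69 + 0.125q − (290 - 0.2q) = 78, so q' = 920.
Then pb = 290 − 0.2·920 = 106 and ps = 69 + 0.125·920 = 184.
The subsidy expands output by 920 − 680 = 240 past the efficient level; on those units the gap between marginal cost and willingness to pay runs from 0 up to 78.
DWL = ½ × 78 × 240 = 9360.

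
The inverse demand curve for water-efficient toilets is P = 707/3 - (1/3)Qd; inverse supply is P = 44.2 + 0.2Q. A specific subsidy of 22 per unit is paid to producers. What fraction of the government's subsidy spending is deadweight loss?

DWL / government spending = 165/3202

Pre-subsidy: 707/3 - (1/3)Q = 44.2 + 0.2Q gives Q* = 359 and P* = 116.
With the subsidy, sellers receive Ps = Pb + 22 for each unit, where Pb is the price buyers pay.
On the curves, Pb = 707/3 - (1/3)Q and Ps = 44.2 + 0.2Q; the wedge Ps − Pb = 22 gives 44.2 + 0.2Q − (707/3 - (1/3)Q) = 22, so Q' = 400.25.
Then Pb = 707/3 − (1/3)·400.25 = 102.25 and Ps = 44.2 + 0.2·400.25 = 124.25.
ΔCS = ½(359 + 400.25)(116 − 102.25) = 5219.84375; ΔPS = ½(359 + 400.25)(124.25 − 116) = 3131.90625.
Government spending = 22 × 400.25 = 8805.5.
DWL = ½ × 22 × (400.25 − 359) = 453.75; fraction = 453.75 / 8805.5 = 165/3202.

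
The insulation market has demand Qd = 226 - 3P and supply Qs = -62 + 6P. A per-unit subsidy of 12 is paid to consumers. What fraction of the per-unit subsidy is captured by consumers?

Pre-subsidy: 226 - 3P = -62 + 6P gives P* = 32, Q* = 130.
With the rebate, buyers effectively pay Pb = Ps − 12, where Ps is the price sellers receive.
Demand in terms of Ps becomes Qd = 226 − 3(Ps − 12) = 262 - 3Ps. Setting this equal to supply: 262 - 3Ps = -62 + 6Ps, so Ps = 36.
Buyers pay Pb = 36 − 12 = 24; Q' = -62 + 6·36 = 154.
Buyers' price falls by P* − Pb = 32 − 24 = 8; sellers' price rises by Ps − P* = 36 − 32 = 4.
So consumers capture 8/12 = 2/3 of each unit of subsidy.

Consumer share = 2/3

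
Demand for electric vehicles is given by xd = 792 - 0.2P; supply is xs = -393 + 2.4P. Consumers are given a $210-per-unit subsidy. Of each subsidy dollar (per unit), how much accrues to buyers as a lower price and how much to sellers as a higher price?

Buyers gain 2520/13 per unit; sellers gain 210/13 per unit

Pre-subsidy: 792 - 0.2P = -393 + 2.4P gives P* = 5925/13, x* = 9111/13.
With the rebate, buyers effectively pay Pb = Ps − 210, where Ps is the price sellers receive.
Demand in terms of Ps becomes xd = 792 − 0.2(Ps − 210) = 834 - 0.2Ps. Setting this equal to supply: 834 - 0.2Ps = -393 + 2.4Ps, so Ps = 6135/13.
Buyers pay Pb = 6135/13 − 210 = 3405/13; x' = -393 + 2.4·(6135/13) = 9615/13.
Buyers' price falls by P* − Pb = 5925/13 − 3405/13 = 2520/13; sellers' price rises by Ps − P* = 6135/13 − 5925/13 = 210/13.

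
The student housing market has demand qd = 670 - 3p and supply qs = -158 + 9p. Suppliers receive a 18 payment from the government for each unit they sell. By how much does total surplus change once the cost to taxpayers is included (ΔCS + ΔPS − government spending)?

Pre-subsidy: 670 - 3p = -158 + 9p gives p* = 69, q* = 463.
With the subsidy, sellers receive ps = pb + 18 for each unit, where pb is the price buyers pay.
Supply in terms of pb becomes qs = -158 + 9(pb + 18) = 4 + 9pb. Setting this equal to demand: 670 - 3pb = 4 + 9pb, so pb = 55.5.
Sellers receive ps = 55.5 + 18 = 73.5; q' = 670 − 3·55.5 = 503.5.
ΔCS = ½(463 + 503.5)(69 − 55.5) = 6523.875; ΔPS = ½(463 + 503.5)(73.5 − 69) = 2174.625.
Government spending = 18 × 503.5 = 9063.
Net change = 6523.875 + 2174.625 − 9063 = -364.5. The loss equals the DWL triangle ½·18·40.5.

Net change in total surplus = -364.5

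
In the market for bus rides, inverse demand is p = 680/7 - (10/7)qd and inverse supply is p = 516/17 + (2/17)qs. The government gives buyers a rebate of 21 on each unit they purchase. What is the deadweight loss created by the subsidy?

Pre-subsidy: 680/7 - (10/7)q = 516/17 + (2/17)q gives q* = 1987/46 and p* = 815/23.
With the rebate, buyers effectively pay pb = ps − 21, where ps is the price sellers receive.
On the curves, pb = 680/7 - (10/7)q and ps = 516/17 + (2/17)q; the wedge ps − pb = 21 gives 516/17 + (2/17)q − (680/7 - (10/7)q) = 21, so q' = 10447/184.
Then pb = 680/7 − (10/7)·(10447/184) = 1475/92 and ps = 516/17 + (2/17)·(10447/184) = 3407/92.
The subsidy expands output by 10447/184 − 1987/46 = 2499/184 past the efficient level; on those units the gap between marginal cost and willingness to pay runs from 0 up to 21.
DWL = ½ × 21 × 2499/184 = 52479/368.

Deadweight loss = 52479/368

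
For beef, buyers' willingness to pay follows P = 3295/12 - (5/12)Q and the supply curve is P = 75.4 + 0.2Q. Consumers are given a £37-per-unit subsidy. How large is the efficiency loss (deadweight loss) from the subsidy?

Pre-subsidy: 3295/12 - (5/12)Q = 75.4 + 0.2Q gives Q* = 323 and P* = 140.
With the rebate, buyers effectively pay Pb = Ps − 37, where Ps is the price sellers receive.
On the curves, Pb = 3295/12 - (5/12)Q and Ps = 75.4 + 0.2Q; the wedge Ps − Pb = 37 gives 75.4 + 0.2Q − (3295/12 - (5/12)Q) = 37, so Q' = 383.
Then Pb = 3295/12 − (5/12)·383 = 115 and Ps = 75.4 + 0.2·383 = 152.
The subsidy expands output by 383 − 323 = 60 past the efficient level; on those units the gap between marginal cost and willingness to pay runs from 0 up to 37.
DWL = ½ × 37 × 60 = 1110.

Deadweight loss = £1110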